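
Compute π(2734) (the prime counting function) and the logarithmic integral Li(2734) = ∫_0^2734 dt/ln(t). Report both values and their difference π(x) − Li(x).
π(2734) = 399;  Li(2734) ≈ 409.34;  π(x) − Li(x) ≈ -10.34.

Direct count of primes ≤ 2734 gives π(2734) = 399. Numerical evaluation of the logarithmic integral gives Li(2734) ≈ 409.34. The difference π(x) − Li(x) ≈ -10.34 is typically negative for small/moderate x (Li(x) overestimates), though Littlewood's theorem shows this sign changes infinitely often.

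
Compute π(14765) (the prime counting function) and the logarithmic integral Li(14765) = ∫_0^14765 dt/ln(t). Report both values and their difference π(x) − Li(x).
π(14765) = 1729;  Li(14765) ≈ 1752.17;  π(x) − Li(x) ≈ -23.17.

Direct count of primes ≤ 14765 gives π(14765) = 1729. Numerical evaluation of the logarithmic integral gives Li(14765) ≈ 1752.17. The difference π(x) − Li(x) ≈ -23.17 is typically negative for small/moderate x (Li(x) overestimates), though Littlewood's theorem shows this sign changes infinitely often.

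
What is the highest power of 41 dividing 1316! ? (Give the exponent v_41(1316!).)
v_41(1316!) = 32

Legendre's formula: v_p(n!) = Σ_{k ≥ 1} ⌊n / p^k⌋. For p = 41, n = 1316, the terms are:
  ⌊1316/41^1⌋ = ⌊1316/41⌋ = 32
(the next term ⌊1316/41^2⌋ = 0, terminating the sum). Summing: v_41(1316!) = 32 = 32.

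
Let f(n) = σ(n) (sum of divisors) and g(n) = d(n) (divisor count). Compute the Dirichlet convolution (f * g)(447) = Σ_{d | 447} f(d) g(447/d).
(σ * d)(447) = 912

Divisors of 447: [1, 3, 149, 447]. For each d | 447:
  d = 1: σ(1) · d(447/1) = 1 · 4 = 4
  d = 3: σ(3) · d(447/3) = 4 · 2 = 8
  d = 149: σ(149) · d(447/149) = 150 · 2 = 300
  d = 447: σ(447) · d(447/447) = 600 · 1 = 600
Summing: (σ * d)(447) = 4 + 8 + 300 + 600 = 912.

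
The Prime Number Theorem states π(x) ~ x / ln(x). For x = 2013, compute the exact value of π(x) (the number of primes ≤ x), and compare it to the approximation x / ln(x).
π(2013) = 305;  x/ln(x) ≈ 264.61;  relative error ≈ 13.24%.

Directly count primes up to 2013: π(2013) = 305. The PNT approximation gives 2013/ln(2013) ≈ 2013/7.60738 ≈ 264.61. Relative error (π(x) − x/ln(x)) / π(x) ≈ 13.24%; the approximation is known to undercount slightly (Li(x) is a better estimate).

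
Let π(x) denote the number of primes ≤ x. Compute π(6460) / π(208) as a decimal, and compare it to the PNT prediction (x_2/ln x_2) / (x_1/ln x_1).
π(6460)/π(208) = 838/46 ≈ 18.2174;  PNT prediction ≈ 18.8948.

π(208) = 46 and π(6460) = 838, so π(6460)/π(208) ≈ 18.2174. The PNT-predicted ratio is (6460/ln(6460)) / (208/ln(208)) ≈ 18.8948. The two agree to within a few percent, as expected.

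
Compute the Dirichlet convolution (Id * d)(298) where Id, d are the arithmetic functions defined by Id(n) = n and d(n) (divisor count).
(Id * d)(298) = 604

Divisors of 298: [1, 2, 149, 298]. For each d | 298:
  d = 1: Id(1) · d(298/1) = 1 · 4 = 4
  d = 2: Id(2) · d(298/2) = 2 · 2 = 4
  d = 149: Id(149) · d(298/149) = 149 · 2 = 298
  d = 298: Id(298) · d(298/298) = 298 · 1 = 298
Summing: (Id * d)(298) = 4 + 4 + 298 + 298 = 604.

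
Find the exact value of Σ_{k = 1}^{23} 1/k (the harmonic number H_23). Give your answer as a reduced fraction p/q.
H_23 = 444316699/118982864

Direct summation: H_23 = 1 + 1/2 + ... + 1/23. The least common denominator is lcm(1, ..., 23) = 5354228880; over this denominator the numerator is 5354228880 + 2677114440 + 1784742960 + 1338557220 + 1070845776 + 892371480 + 764889840 + 669278610 + 594914320 + 535422888 + 486748080 + 446185740 + 411863760 + 382444920 + 356948592 + 334639305 + 314954640 + 297457160 + 281801520 + 267711444 + 254963280 + 243374040 + 232792560 = 19994251455, so H_23 = 19994251455/5354228880; reducing by gcd(19994251455, 5354228880) = 45 gives 444316699/118982864 ≈ 3.73429. (The PNT-adjacent estimate ln(23) + γ ≈ 3.71271 matches within O(1/n).)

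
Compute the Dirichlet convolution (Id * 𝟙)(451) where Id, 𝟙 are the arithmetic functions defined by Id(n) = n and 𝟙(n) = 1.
(Id * 𝟙)(451) = 504

Divisors of 451: [1, 11, 41, 451]. For each d | 451:
  d = 1: Id(1) · 𝟙(451/1) = 1 · 1 = 1
  d = 11: Id(11) · 𝟙(451/11) = 11 · 1 = 11
  d = 41: Id(41) · 𝟙(451/41) = 41 · 1 = 41
  d = 451: Id(451) · 𝟙(451/451) = 451 · 1 = 451
Summing: (Id * 𝟙)(451) = 1 + 11 + 41 + 451 = 504.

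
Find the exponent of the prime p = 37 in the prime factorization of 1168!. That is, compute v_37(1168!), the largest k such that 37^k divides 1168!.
v_37(1168!) = 31

Legendre's formula: v_p(n!) = Σ_{k ≥ 1} ⌊n / p^k⌋. For p = 37, n = 1168, the terms are:
  ⌊1168/37^1⌋ = ⌊1168/37⌋ = 31
(the next term ⌊1168/37^2⌋ = 0, terminating the sum). Summing: v_37(1168!) = 31 = 31.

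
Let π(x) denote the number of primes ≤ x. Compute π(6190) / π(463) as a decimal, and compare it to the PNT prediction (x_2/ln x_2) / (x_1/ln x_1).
π(6190)/π(463) = 804/90 ≈ 8.9333;  PNT prediction ≈ 9.3987.

π(463) = 90 and π(6190) = 804, so π(6190)/π(463) ≈ 8.9333. The PNT-predicted ratio is (6190/ln(6190)) / (463/ln(463)) ≈ 9.3987. The two agree to within a few percent, as expected.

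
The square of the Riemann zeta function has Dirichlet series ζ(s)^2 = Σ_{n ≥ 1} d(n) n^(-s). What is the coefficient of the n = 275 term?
d(275) = 6

ζ(s)^2 = (Σ 1/m^s)(Σ 1/k^s). The coefficient of 1/n^s in the product is the number of ordered pairs (m, k) with mk = n, which equals d(n). For n = 275, divisors are [1, 5, 11, 25, 55, 275], so d(275) = 6.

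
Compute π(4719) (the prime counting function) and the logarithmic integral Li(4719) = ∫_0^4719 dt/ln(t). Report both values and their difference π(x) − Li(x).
π(4719) = 635;  Li(4719) ≈ 651.18;  π(x) − Li(x) ≈ -16.18.

Direct count of primes ≤ 4719 gives π(4719) = 635. Numerical evaluation of the logarithmic integral gives Li(4719) ≈ 651.18. The difference π(x) − Li(x) ≈ -16.18 is typically negative for small/moderate x (Li(x) overestimates), though Littlewood's theorem shows this sign changes infinitely often.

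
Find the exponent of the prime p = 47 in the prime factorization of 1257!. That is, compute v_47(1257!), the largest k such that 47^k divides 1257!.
v_47(1257!) = 26

Legendre's formula: v_p(n!) = Σ_{k ≥ 1} ⌊n / p^k⌋. For p = 47, n = 1257, the terms are:
  ⌊1257/47^1⌋ = ⌊1257/47⌋ = 26
(the next term ⌊1257/47^2⌋ = 0, terminating the sum). Summing: v_47(1257!) = 26 = 26.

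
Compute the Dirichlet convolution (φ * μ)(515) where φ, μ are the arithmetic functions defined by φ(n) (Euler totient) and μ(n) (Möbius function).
(φ * μ)(515) = 303

Divisors of 515: [1, 5, 103, 515]. For each d | 515:
  d = 1: φ(1) · μ(515/1) = 1 · 1 = 1
  d = 5: φ(5) · μ(515/5) = 4 · -1 = -4
  d = 103: φ(103) · μ(515/103) = 102 · -1 = -102
  d = 515: φ(515) · μ(515/515) = 408 · 1 = 408
Summing: (φ * μ)(515) = 1 + -4 + -102 + 408 = 303.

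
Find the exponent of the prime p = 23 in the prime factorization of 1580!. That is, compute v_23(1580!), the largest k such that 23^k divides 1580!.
v_23(1580!) = 70

Legendre's formula: v_p(n!) = Σ_{k ≥ 1} ⌊n / p^k⌋. For p = 23, n = 1580, the terms are:
  ⌊1580/23^1⌋ = ⌊1580/23⌋ = 68
  ⌊1580/23^2⌋ = ⌊1580/529⌋ = 2
(the next term ⌊1580/23^3⌋ = 0, terminating the sum). Summing: v_23(1580!) = 68 + 2 = 70.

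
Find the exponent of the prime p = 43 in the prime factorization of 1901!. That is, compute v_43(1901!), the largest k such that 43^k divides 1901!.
v_43(1901!) = 45

Legendre's formula: v_p(n!) = Σ_{k ≥ 1} ⌊n / p^k⌋. For p = 43, n = 1901, the terms are:
  ⌊1901/43^1⌋ = ⌊1901/43⌋ = 44
  ⌊1901/43^2⌋ = ⌊1901/1849⌋ = 1
(the next term ⌊1901/43^3⌋ = 0, terminating the sum). Summing: v_43(1901!) = 44 + 1 = 45.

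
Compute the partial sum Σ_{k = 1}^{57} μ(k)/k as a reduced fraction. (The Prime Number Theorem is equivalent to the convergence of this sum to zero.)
Σ μ(k)/k = 519973962150962777/32589158477190044730

Values of μ(k) for 1 ≤ k ≤ 57: μ(1) = 1, μ(2) = -1, μ(3) = -1, μ(5) = -1, μ(6) = 1, μ(7) = -1, μ(10) = 1, μ(11) = -1, μ(13) = -1, μ(14) = 1, μ(15) = 1, μ(17) = -1, μ(19) = -1, μ(21) = 1, μ(22) = 1, μ(23) = -1, μ(26) = 1, μ(29) = -1, μ(30) = -1, μ(31) = -1, μ(33) = 1, μ(34) = 1, μ(35) = 1, μ(37) = -1, μ(38) = 1, μ(39) = 1, μ(41) = -1, μ(42) = -1, μ(43) = -1, μ(46) = 1, μ(47) = -1, μ(51) = 1, μ(53) = -1, μ(55) = 1, μ(57) = 1, with μ = 0 on non-squarefree integers. Summing μ(k)/k for k where μ(k) ≠ 0 gives 519973962150962777/32589158477190044730 ≈ 0.0160. (PNT ⟺ this sum → 0 as n → ∞.)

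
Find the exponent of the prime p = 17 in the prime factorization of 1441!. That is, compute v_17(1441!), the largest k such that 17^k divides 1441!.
v_17(1441!) = 88

Legendre's formula: v_p(n!) = Σ_{k ≥ 1} ⌊n / p^k⌋. For p = 17, n = 1441, the terms are:
  ⌊1441/17^1⌋ = ⌊1441/17⌋ = 84
  ⌊1441/17^2⌋ = ⌊1441/289⌋ = 4
(the next term ⌊1441/17^3⌋ = 0, terminating the sum). Summing: v_17(1441!) = 84 + 4 = 88.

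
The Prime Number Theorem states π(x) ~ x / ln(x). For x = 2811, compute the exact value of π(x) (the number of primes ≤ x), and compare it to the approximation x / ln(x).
π(2811) = 409;  x/ln(x) ≈ 353.97;  relative error ≈ 13.45%.

Directly count primes up to 2811: π(2811) = 409. The PNT approximation gives 2811/ln(2811) ≈ 2811/7.94130 ≈ 353.97. Relative error (π(x) − x/ln(x)) / π(x) ≈ 13.45%; the approximation is known to undercount slightly (Li(x) is a better estimate).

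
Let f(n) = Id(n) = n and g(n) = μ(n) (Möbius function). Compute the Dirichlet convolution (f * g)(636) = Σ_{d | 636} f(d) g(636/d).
(Id * μ)(636) = 208

Divisors of 636: [1, 2, 3, 4, 6, 12, 53, 106, 159, 212, 318, 636]. For each d | 636:
  d = 1: Id(1) · μ(636/1) = 1 · 0 = 0
  d = 2: Id(2) · μ(636/2) = 2 · -1 = -2
  d = 3: Id(3) · μ(636/3) = 3 · 0 = 0
  d = 4: Id(4) · μ(636/4) = 4 · 1 = 4
  d = 6: Id(6) · μ(636/6) = 6 · 1 = 6
  d = 12: Id(12) · μ(636/12) = 12 · -1 = -12
  d = 53: Id(53) · μ(636/53) = 53 · 0 = 0
  d = 106: Id(106) · μ(636/106) = 106 · 1 = 106
  d = 159: Id(159) · μ(636/159) = 159 · 0 = 0
  d = 212: Id(212) · μ(636/212) = 212 · -1 = -212
  d = 318: Id(318) · μ(636/318) = 318 · -1 = -318
  d = 636: Id(636) · μ(636/636) = 636 · 1 = 636
Summing: (Id * μ)(636) = 0 + -2 + 0 + 4 + 6 + -12 + 0 + 106 + 0 + -212 + -318 + 636 = 208.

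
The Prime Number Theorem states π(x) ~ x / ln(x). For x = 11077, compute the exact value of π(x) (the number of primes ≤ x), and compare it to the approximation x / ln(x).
π(11077) = 1342;  x/ln(x) ≈ 1189.46;  relative error ≈ 11.37%.

Directly count primes up to 11077: π(11077) = 1342. The PNT approximation gives 11077/ln(11077) ≈ 11077/9.31263 ≈ 1189.46. Relative error (π(x) − x/ln(x)) / π(x) ≈ 11.37%; the approximation is known to undercount slightly (Li(x) is a better estimate).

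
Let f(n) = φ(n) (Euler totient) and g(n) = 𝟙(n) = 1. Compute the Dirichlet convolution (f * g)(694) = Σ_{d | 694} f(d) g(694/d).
(φ * 𝟙)(694) = 694

Divisors of 694: [1, 2, 347, 694]. For each d | 694:
  d = 1: φ(1) · 𝟙(694/1) = 1 · 1 = 1
  d = 2: φ(2) · 𝟙(694/2) = 1 · 1 = 1
  d = 347: φ(347) · 𝟙(694/347) = 346 · 1 = 346
  d = 694: φ(694) · 𝟙(694/694) = 346 · 1 = 346
Summing: (φ * 𝟙)(694) = 1 + 1 + 346 + 346 = 694.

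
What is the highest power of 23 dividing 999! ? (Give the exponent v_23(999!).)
v_23(999!) = 44

Legendre's formula: v_p(n!) = Σ_{k ≥ 1} ⌊n / p^k⌋. For p = 23, n = 999, the terms are:
  ⌊999/23^1⌋ = ⌊999/23⌋ = 43
  ⌊999/23^2⌋ = ⌊999/529⌋ = 1
(the next term ⌊999/23^3⌋ = 0, terminating the sum). Summing: v_23(999!) = 43 + 1 = 44.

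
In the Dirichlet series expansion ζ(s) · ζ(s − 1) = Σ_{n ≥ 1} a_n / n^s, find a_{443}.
σ(443) = 444

In the product (Σ m^0/m^s)(Σ k / k^s) = Σ (Σ_{d | n} d) / n^s, the coefficient of 1/n^s is σ(n) = Σ_{d | n} d. For n = 443, divisors are [1, 443]; summing: σ(443) = 444.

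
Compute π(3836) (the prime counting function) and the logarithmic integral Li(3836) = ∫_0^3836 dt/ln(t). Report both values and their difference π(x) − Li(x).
π(3836) = 532;  Li(3836) ≈ 545.54;  π(x) − Li(x) ≈ -13.54.

Direct count of primes ≤ 3836 gives π(3836) = 532. Numerical evaluation of the logarithmic integral gives Li(3836) ≈ 545.54. The difference π(x) − Li(x) ≈ -13.54 is typically negative for small/moderate x (Li(x) overestimates), though Littlewood's theorem shows this sign changes infinitely often.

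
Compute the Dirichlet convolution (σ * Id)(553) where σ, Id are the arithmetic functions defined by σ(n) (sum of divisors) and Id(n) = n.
(σ * Id)(553) = 2385

Divisors of 553: [1, 7, 79, 553]. For each d | 553:
  d = 1: σ(1) · Id(553/1) = 1 · 553 = 553
  d = 7: σ(7) · Id(553/7) = 8 · 79 = 632
  d = 79: σ(79) · Id(553/79) = 80 · 7 = 560
  d = 553: σ(553) · Id(553/553) = 640 · 1 = 640
Summing: (σ * Id)(553) = 553 + 632 + 560 + 640 = 2385.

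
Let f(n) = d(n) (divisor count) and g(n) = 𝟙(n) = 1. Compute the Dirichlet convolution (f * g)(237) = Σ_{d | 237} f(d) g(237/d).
(d * 𝟙)(237) = 9

Divisors of 237: [1, 3, 79, 237]. For each d | 237:
  d = 1: d(1) · 𝟙(237/1) = 1 · 1 = 1
  d = 3: d(3) · 𝟙(237/3) = 2 · 1 = 2
  d = 79: d(79) · 𝟙(237/79) = 2 · 1 = 2
  d = 237: d(237) · 𝟙(237/237) = 4 · 1 = 4
Summing: (d * 𝟙)(237) = 1 + 2 + 2 + 4 = 9.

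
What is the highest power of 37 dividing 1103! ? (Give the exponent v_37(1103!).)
v_37(1103!) = 29

Legendre's formula: v_p(n!) = Σ_{k ≥ 1} ⌊n / p^k⌋. For p = 37, n = 1103, the terms are:
  ⌊1103/37^1⌋ = ⌊1103/37⌋ = 29
(the next term ⌊1103/37^2⌋ = 0, terminating the sum). Summing: v_37(1103!) = 29 = 29.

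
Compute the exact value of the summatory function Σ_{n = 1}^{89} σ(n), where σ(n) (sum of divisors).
Σ_{n ≤ 89} σ(n) = 6499

Compute σ(n) for each 1 ≤ n ≤ 89: σ(1) = 1, σ(2) = 3, σ(3) = 4, σ(4) = 7, σ(5) = 6, σ(6) = 12, σ(7) = 8, σ(8) = 15, σ(9) = 13, σ(10) = 18, σ(11) = 12, σ(12) = 28, σ(13) = 14, σ(14) = 24, σ(15) = 24, σ(16) = 31, σ(17) = 18, σ(18) = 39, σ(19) = 20, σ(20) = 42, σ(21) = 32, σ(22) = 36, σ(23) = 24, σ(24) = 60, σ(25) = 31, σ(26) = 42, σ(27) = 40, σ(28) = 56, σ(29) = 30, σ(30) = 72, σ(31) = 32, σ(32) = 63, σ(33) = 48, σ(34) = 54, σ(35) = 48, σ(36) = 91, σ(37) = 38, σ(38) = 60, σ(39) = 56, σ(40) = 90, σ(41) = 42, σ(42) = 96, σ(43) = 44, σ(44) = 84, σ(45) = 78, σ(46) = 72, σ(47) = 48, σ(48) = 124, σ(49) = 57, σ(50) = 93, σ(51) = 72, σ(52) = 98, σ(53) = 54, σ(54) = 120, σ(55) = 72, σ(56) = 120, σ(57) = 80, σ(58) = 90, σ(59) = 60, σ(60) = 168, σ(61) = 62, σ(62) = 96, σ(63) = 104, σ(64) = 127, σ(65) = 84, σ(66) = 144, σ(67) = 68, σ(68) = 126, σ(69) = 96, σ(70) = 144, σ(71) = 72, σ(72) = 195, σ(73) = 74, σ(74) = 114, σ(75) = 124, σ(76) = 140, σ(77) = 96, σ(78) = 168, σ(79) = 80, σ(80) = 186, σ(81) = 121, σ(82) = 126, σ(83) = 84, σ(84) = 224, σ(85) = 108, σ(86) = 132, σ(87) = 120, σ(88) = 180, σ(89) = 90. Summing all 89 values: 6499. (Average order: Σ_{n ≤ x} σ(n) ~ (π²/12) x². For x = 89, (π²/12)·89² ≈ 6514.76.)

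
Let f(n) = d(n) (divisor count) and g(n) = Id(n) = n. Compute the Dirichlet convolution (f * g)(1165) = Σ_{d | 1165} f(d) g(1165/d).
(d * Id)(1165) = 1645

Divisors of 1165: [1, 5, 233, 1165]. For each d | 1165:
  d = 1: d(1) · Id(1165/1) = 1 · 1165 = 1165
  d = 5: d(5) · Id(1165/5) = 2 · 233 = 466
  d = 233: d(233) · Id(1165/233) = 2 · 5 = 10
  d = 1165: d(1165) · Id(1165/1165) = 4 · 1 = 4
Summing: (d * Id)(1165) = 1165 + 466 + 10 + 4 = 1645.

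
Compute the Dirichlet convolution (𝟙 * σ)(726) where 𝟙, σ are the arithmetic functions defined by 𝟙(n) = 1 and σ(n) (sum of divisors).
(𝟙 * σ)(726) = 2920

Divisors of 726: [1, 2, 3, 6, 11, 22, 33, 66, 121, 242, 363, 726]. For each d | 726:
  d = 1: 𝟙(1) · σ(726/1) = 1 · 1596 = 1596
  d = 2: 𝟙(2) · σ(726/2) = 1 · 532 = 532
  d = 3: 𝟙(3) · σ(726/3) = 1 · 399 = 399
  d = 6: 𝟙(6) · σ(726/6) = 1 · 133 = 133
  d = 11: 𝟙(11) · σ(726/11) = 1 · 144 = 144
  d = 22: 𝟙(22) · σ(726/22) = 1 · 48 = 48
  d = 33: 𝟙(33) · σ(726/33) = 1 · 36 = 36
  d = 66: 𝟙(66) · σ(726/66) = 1 · 12 = 12
  d = 121: 𝟙(121) · σ(726/121) = 1 · 12 = 12
  d = 242: 𝟙(242) · σ(726/242) = 1 · 4 = 4
  d = 363: 𝟙(363) · σ(726/363) = 1 · 3 = 3
  d = 726: 𝟙(726) · σ(726/726) = 1 · 1 = 1
Summing: (𝟙 * σ)(726) = 1596 + 532 + 399 + 133 + 144 + 48 + 36 + 12 + 12 + 4 + 3 + 1 = 2920.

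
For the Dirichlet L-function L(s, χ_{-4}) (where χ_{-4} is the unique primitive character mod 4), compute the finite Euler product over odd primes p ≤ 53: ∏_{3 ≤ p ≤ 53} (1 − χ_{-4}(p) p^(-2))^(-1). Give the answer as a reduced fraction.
∏ = 6080498115610191266973991/6635764829241999360000000

The odd primes p ≤ 53 are [3, 5, 7, 11, 13, 17, 19, 23, 29, 31, 37, 41, 43, 47, 53]. For each, χ(p) = 1 if p ≡ 1 mod 4, χ(p) = −1 if p ≡ 3 mod 4. Taking (1 − χ(p)/p^2)^(-1) = p^2/(p^2 − χ(p)): (1 − (-1)/3^2)^(-1) · (1 − (1)/5^2)^(-1) · (1 − (-1)/7^2)^(-1) · (1 − (-1)/11^2)^(-1) · (1 − (1)/13^2)^(-1) · (1 − (1)/17^2)^(-1) · (1 − (-1)/19^2)^(-1) · (1 − (-1)/23^2)^(-1) · (1 − (1)/29^2)^(-1) · (1 − (-1)/31^2)^(-1) · (1 − (1)/37^2)^(-1) · (1 − (1)/41^2)^(-1) · (1 − (-1)/43^2)^(-1) · (1 − (-1)/47^2)^(-1) · (1 − (1)/53^2)^(-1) = 6080498115610191266973991/6635764829241999360000000.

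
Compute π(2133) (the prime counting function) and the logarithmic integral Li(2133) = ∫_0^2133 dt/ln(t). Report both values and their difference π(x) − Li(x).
π(2133) = 321;  Li(2133) ≈ 332.23;  π(x) − Li(x) ≈ -11.23.

Direct count of primes ≤ 2133 gives π(2133) = 321. Numerical evaluation of the logarithmic integral gives Li(2133) ≈ 332.23. The difference π(x) − Li(x) ≈ -11.23 is typically negative for small/moderate x (Li(x) overestimates), though Littlewood's theorem shows this sign changes infinitely often.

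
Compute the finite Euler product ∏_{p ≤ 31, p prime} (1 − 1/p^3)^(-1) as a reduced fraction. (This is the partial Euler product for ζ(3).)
∏ = 209363023479599225665/174187638420315512832

The primes p ≤ 31 are [2, 3, 5, 7, 11, 13, 17, 19, 23, 29, 31]. For each prime, (1 − 1/p^3)^(-1) = p^3 / (p^3 − 1). The product is (1 − 1/2^3)^(-1), (1 − 1/3^3)^(-1), (1 − 1/5^3)^(-1), (1 − 1/7^3)^(-1), (1 − 1/11^3)^(-1), (1 − 1/13^3)^(-1), (1 − 1/17^3)^(-1), (1 − 1/19^3)^(-1), (1 − 1/23^3)^(-1), (1 − 1/29^3)^(-1), (1 − 1/31^3)^(-1) = ∏ p^3 / (p^3 − 1) = 209363023479599225665/174187638420315512832.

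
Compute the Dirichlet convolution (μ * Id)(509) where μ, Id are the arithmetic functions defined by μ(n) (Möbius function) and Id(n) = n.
(μ * Id)(509) = 508

Divisors of 509: [1, 509]. For each d | 509:
  d = 1: μ(1) · Id(509/1) = 1 · 509 = 509
  d = 509: μ(509) · Id(509/509) = -1 · 1 = -1
Summing: (μ * Id)(509) = 509 + -1 = 508.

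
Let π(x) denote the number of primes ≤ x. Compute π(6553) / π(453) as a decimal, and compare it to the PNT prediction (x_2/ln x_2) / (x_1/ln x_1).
π(6553)/π(453) = 847/87 ≈ 9.7356;  PNT prediction ≈ 10.0676.

π(453) = 87 and π(6553) = 847, so π(6553)/π(453) ≈ 9.7356. The PNT-predicted ratio is (6553/ln(6553)) / (453/ln(453)) ≈ 10.0676. The two agree to within a few percent, as expected.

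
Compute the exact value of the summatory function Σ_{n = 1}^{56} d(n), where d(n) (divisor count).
Σ_{n ≤ 56} d(n) = 239

Compute d(n) for each 1 ≤ n ≤ 56: d(1) = 1, d(2) = 2, d(3) = 2, d(4) = 3, d(5) = 2, d(6) = 4, d(7) = 2, d(8) = 4, d(9) = 3, d(10) = 4, d(11) = 2, d(12) = 6, d(13) = 2, d(14) = 4, d(15) = 4, d(16) = 5, d(17) = 2, d(18) = 6, d(19) = 2, d(20) = 6, d(21) = 4, d(22) = 4, d(23) = 2, d(24) = 8, d(25) = 3, d(26) = 4, d(27) = 4, d(28) = 6, d(29) = 2, d(30) = 8, d(31) = 2, d(32) = 6, d(33) = 4, d(34) = 4, d(35) = 4, d(36) = 9, d(37) = 2, d(38) = 4, d(39) = 4, d(40) = 8, d(41) = 2, d(42) = 8, d(43) = 2, d(44) = 6, d(45) = 6, d(46) = 4, d(47) = 2, d(48) = 10, d(49) = 3, d(50) = 6, d(51) = 4, d(52) = 6, d(53) = 2, d(54) = 8, d(55) = 4, d(56) = 8. Summing all 56 values: 239. (Dirichlet's divisor formula: Σ_{n ≤ x} d(n) = x ln(x) + (2γ − 1) x + O(√x). For x = 56, the asymptotic estimate is ≈ 234.07.)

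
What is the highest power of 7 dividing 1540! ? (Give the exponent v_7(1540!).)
v_7(1540!) = 255

Legendre's formula: v_p(n!) = Σ_{k ≥ 1} ⌊n / p^k⌋. For p = 7, n = 1540, the terms are:
  ⌊1540/7^1⌋ = ⌊1540/7⌋ = 220
  ⌊1540/7^2⌋ = ⌊1540/49⌋ = 31
  ⌊1540/7^3⌋ = ⌊1540/343⌋ = 4
(the next term ⌊1540/7^4⌋ = 0, terminating the sum). Summing: v_7(1540!) = 220 + 31 + 4 = 255.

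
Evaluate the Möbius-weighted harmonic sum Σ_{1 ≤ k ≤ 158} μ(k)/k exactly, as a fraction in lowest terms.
Σ μ(k)/k = 11043365287080119932070420984761831999214006413190917276901/1684531761605594992411227004188178295812265268947141782020470

Values of μ(k) for 1 ≤ k ≤ 158: μ(1) = 1, μ(2) = -1, μ(3) = -1, μ(5) = -1, μ(6) = 1, μ(7) = -1, μ(10) = 1, μ(11) = -1, μ(13) = -1, μ(14) = 1, μ(15) = 1, μ(17) = -1, μ(19) = -1, μ(21) = 1, μ(22) = 1, μ(23) = -1, μ(26) = 1, μ(29) = -1, μ(30) = -1, μ(31) = -1, μ(33) = 1, μ(34) = 1, μ(35) = 1, μ(37) = -1, μ(38) = 1, μ(39) = 1, μ(41) = -1, μ(42) = -1, μ(43) = -1, μ(46) = 1, μ(47) = -1, μ(51) = 1, μ(53) = -1, μ(55) = 1, μ(57) = 1, μ(58) = 1, μ(59) = -1, μ(61) = -1, μ(62) = 1, μ(65) = 1, μ(66) = -1, μ(67) = -1, μ(69) = 1, μ(70) = -1, μ(71) = -1, μ(73) = -1, μ(74) = 1, μ(77) = 1, μ(78) = -1, μ(79) = -1, μ(82) = 1, μ(83) = -1, μ(85) = 1, μ(86) = 1, μ(87) = 1, μ(89) = -1, μ(91) = 1, μ(93) = 1, μ(94) = 1, μ(95) = 1, μ(97) = -1, μ(101) = -1, μ(102) = -1, μ(103) = -1, μ(105) = -1, μ(106) = 1, μ(107) = -1, μ(109) = -1, μ(110) = -1, μ(111) = 1, μ(113) = -1, μ(114) = -1, μ(115) = 1, μ(118) = 1, μ(119) = 1, μ(122) = 1, μ(123) = 1, μ(127) = -1, μ(129) = 1, μ(130) = -1, μ(131) = -1, μ(133) = 1, μ(134) = 1, μ(137) = -1, μ(138) = -1, μ(139) = -1, μ(141) = 1, μ(142) = 1, μ(143) = 1, μ(145) = 1, μ(146) = 1, μ(149) = -1, μ(151) = -1, μ(154) = -1, μ(155) = 1, μ(157) = -1, μ(158) = 1, with μ = 0 on non-squarefree integers. Summing μ(k)/k for k where μ(k) ≠ 0 gives 11043365287080119932070420984761831999214006413190917276901/1684531761605594992411227004188178295812265268947141782020470 ≈ 0.0066. (PNT ⟺ this sum → 0 as n → ∞.)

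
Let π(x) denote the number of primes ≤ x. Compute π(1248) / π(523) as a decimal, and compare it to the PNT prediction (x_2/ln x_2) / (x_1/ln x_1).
π(1248)/π(523) = 203/99 ≈ 2.0505;  PNT prediction ≈ 2.0951.

π(523) = 99 and π(1248) = 203, so π(1248)/π(523) ≈ 2.0505. The PNT-predicted ratio is (1248/ln(1248)) / (523/ln(523)) ≈ 2.0951. The two agree to within a few percent, as expected.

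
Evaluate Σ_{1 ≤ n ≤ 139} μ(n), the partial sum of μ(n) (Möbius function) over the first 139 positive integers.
Σ_{n ≤ 139} μ(n) = -4

Compute μ(n) for each 1 ≤ n ≤ 139: μ(1) = 1, μ(2) = -1, μ(3) = -1, μ(4) = 0, μ(5) = -1, μ(6) = 1, μ(7) = -1, μ(8) = 0, μ(9) = 0, μ(10) = 1, μ(11) = -1, μ(12) = 0, μ(13) = -1, μ(14) = 1, μ(15) = 1, μ(16) = 0, μ(17) = -1, μ(18) = 0, μ(19) = -1, μ(20) = 0, μ(21) = 1, μ(22) = 1, μ(23) = -1, μ(24) = 0, μ(25) = 0, μ(26) = 1, μ(27) = 0, μ(28) = 0, μ(29) = -1, μ(30) = -1, μ(31) = -1, μ(32) = 0, μ(33) = 1, μ(34) = 1, μ(35) = 1, μ(36) = 0, μ(37) = -1, μ(38) = 1, μ(39) = 1, μ(40) = 0, μ(41) = -1, μ(42) = -1, μ(43) = -1, μ(44) = 0, μ(45) = 0, μ(46) = 1, μ(47) = -1, μ(48) = 0, μ(49) = 0, μ(50) = 0, μ(51) = 1, μ(52) = 0, μ(53) = -1, μ(54) = 0, μ(55) = 1, μ(56) = 0, μ(57) = 1, μ(58) = 1, μ(59) = -1, μ(60) = 0, μ(61) = -1, μ(62) = 1, μ(63) = 0, μ(64) = 0, μ(65) = 1, μ(66) = -1, μ(67) = -1, μ(68) = 0, μ(69) = 1, μ(70) = -1, μ(71) = -1, μ(72) = 0, μ(73) = -1, μ(74) = 1, μ(75) = 0, μ(76) = 0, μ(77) = 1, μ(78) = -1, μ(79) = -1, μ(80) = 0, μ(81) = 0, μ(82) = 1, μ(83) = -1, μ(84) = 0, μ(85) = 1, μ(86) = 1, μ(87) = 1, μ(88) = 0, μ(89) = -1, μ(90) = 0, μ(91) = 1, μ(92) = 0, μ(93) = 1, μ(94) = 1, μ(95) = 1, μ(96) = 0, μ(97) = -1, μ(98) = 0, μ(99) = 0, μ(100) = 0, μ(101) = -1, μ(102) = -1, μ(103) = -1, μ(104) = 0, μ(105) = -1, μ(106) = 1, μ(107) = -1, μ(108) = 0, μ(109) = -1, μ(110) = -1, μ(111) = 1, μ(112) = 0, μ(113) = -1, μ(114) = -1, μ(115) = 1, μ(116) = 0, μ(117) = 0, μ(118) = 1, μ(119) = 1, μ(120) = 0, μ(121) = 0, μ(122) = 1, μ(123) = 1, μ(124) = 0, μ(125) = 0, μ(126) = 0, μ(127) = -1, μ(128) = 0, μ(129) = 1, μ(130) = -1, μ(131) = -1, μ(132) = 0, μ(133) = 1, μ(134) = 1, μ(135) = 0, μ(136) = 0, μ(137) = -1, μ(138) = -1, μ(139) = -1. Summing all 139 values: -4. (Mertens function M(x) = Σ_{n ≤ x} μ(n); on average M(x) should be small (PNT ⟺ M(x) = o(x)).)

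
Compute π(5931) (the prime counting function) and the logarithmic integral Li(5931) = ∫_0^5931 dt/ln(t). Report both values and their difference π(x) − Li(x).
π(5931) = 779;  Li(5931) ≈ 792.48;  π(x) − Li(x) ≈ -13.48.

Direct count of primes ≤ 5931 gives π(5931) = 779. Numerical evaluation of the logarithmic integral gives Li(5931) ≈ 792.48. The difference π(x) − Li(x) ≈ -13.48 is typically negative for small/moderate x (Li(x) overestimates), though Littlewood's theorem shows this sign changes infinitely often.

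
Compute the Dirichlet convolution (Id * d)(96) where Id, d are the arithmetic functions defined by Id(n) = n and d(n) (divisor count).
(Id * d)(96) = 600

Divisors of 96: [1, 2, 3, 4, 6, 8, 12, 16, 24, 32, 48, 96]. For each d | 96:
  d = 1: Id(1) · d(96/1) = 1 · 12 = 12
  d = 2: Id(2) · d(96/2) = 2 · 10 = 20
  d = 3: Id(3) · d(96/3) = 3 · 6 = 18
  d = 4: Id(4) · d(96/4) = 4 · 8 = 32
  d = 6: Id(6) · d(96/6) = 6 · 5 = 30
  d = 8: Id(8) · d(96/8) = 8 · 6 = 48
  d = 12: Id(12) · d(96/12) = 12 · 4 = 48
  d = 16: Id(16) · d(96/16) = 16 · 4 = 64
  d = 24: Id(24) · d(96/24) = 24 · 3 = 72
  d = 32: Id(32) · d(96/32) = 32 · 2 = 64
  d = 48: Id(48) · d(96/48) = 48 · 2 = 96
  d = 96: Id(96) · d(96/96) = 96 · 1 = 96
Summing: (Id * d)(96) = 12 + 20 + 18 + 32 + 30 + 48 + 48 + 64 + 72 + 64 + 96 + 96 = 600.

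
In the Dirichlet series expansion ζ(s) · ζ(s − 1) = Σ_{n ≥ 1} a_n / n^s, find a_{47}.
σ(47) = 48

In the product (Σ m^0/m^s)(Σ k / k^s) = Σ (Σ_{d | n} d) / n^s, the coefficient of 1/n^s is σ(n) = Σ_{d | n} d. For n = 47, divisors are [1, 47]; summing: σ(47) = 48.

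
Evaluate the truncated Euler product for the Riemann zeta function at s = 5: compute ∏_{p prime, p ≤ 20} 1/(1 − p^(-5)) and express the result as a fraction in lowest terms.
∏ = 995488417328655275157507375/960036697434231116505428608

The primes p ≤ 20 are [2, 3, 5, 7, 11, 13, 17, 19]. For each prime, (1 − 1/p^5)^(-1) = p^5 / (p^5 − 1). The product is (1 − 1/2^5)^(-1), (1 − 1/3^5)^(-1), (1 − 1/5^5)^(-1), (1 − 1/7^5)^(-1), (1 − 1/11^5)^(-1), (1 − 1/13^5)^(-1), (1 − 1/17^5)^(-1), (1 − 1/19^5)^(-1) = ∏ p^5 / (p^5 − 1) = 995488417328655275157507375/960036697434231116505428608.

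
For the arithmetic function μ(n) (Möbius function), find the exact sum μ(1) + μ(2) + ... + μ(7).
Σ_{n ≤ 7} μ(n) = -2

Compute μ(n) for each 1 ≤ n ≤ 7: μ(1) = 1, μ(2) = -1, μ(3) = -1, μ(4) = 0, μ(5) = -1, μ(6) = 1, μ(7) = -1. Summing all 7 values: -2. (Mertens function M(x) = Σ_{n ≤ x} μ(n); on average M(x) should be small (PNT ⟺ M(x) = o(x)).)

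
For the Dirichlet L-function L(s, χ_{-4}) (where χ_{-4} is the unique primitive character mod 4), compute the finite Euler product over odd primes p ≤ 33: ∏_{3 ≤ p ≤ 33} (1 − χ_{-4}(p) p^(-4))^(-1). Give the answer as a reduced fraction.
∏ = 1870816715381797956556539609218365/1891731462842378884815364370202624

The odd primes p ≤ 33 are [3, 5, 7, 11, 13, 17, 19, 23, 29, 31]. For each, χ(p) = 1 if p ≡ 1 mod 4, χ(p) = −1 if p ≡ 3 mod 4. Taking (1 − χ(p)/p^4)^(-1) = p^4/(p^4 − χ(p)): (1 − (-1)/3^4)^(-1) · (1 − (1)/5^4)^(-1) · (1 − (-1)/7^4)^(-1) · (1 − (-1)/11^4)^(-1) · (1 − (1)/13^4)^(-1) · (1 − (1)/17^4)^(-1) · (1 − (-1)/19^4)^(-1) · (1 − (-1)/23^4)^(-1) · (1 − (1)/29^4)^(-1) · (1 − (-1)/31^4)^(-1) = 1870816715381797956556539609218365/1891731462842378884815364370202624.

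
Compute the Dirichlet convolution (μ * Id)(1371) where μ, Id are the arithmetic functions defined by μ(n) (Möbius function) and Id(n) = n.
(μ * Id)(1371) = 912

Divisors of 1371: [1, 3, 457, 1371]. For each d | 1371:
  d = 1: μ(1) · Id(1371/1) = 1 · 1371 = 1371
  d = 3: μ(3) · Id(1371/3) = -1 · 457 = -457
  d = 457: μ(457) · Id(1371/457) = -1 · 3 = -3
  d = 1371: μ(1371) · Id(1371/1371) = 1 · 1 = 1
Summing: (μ * Id)(1371) = 1371 + -457 + -3 + 1 = 912.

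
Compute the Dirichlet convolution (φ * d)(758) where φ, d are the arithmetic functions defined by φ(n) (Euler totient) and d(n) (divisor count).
(φ * d)(758) = 1140

Divisors of 758: [1, 2, 379, 758]. For each d | 758:
  d = 1: φ(1) · d(758/1) = 1 · 4 = 4
  d = 2: φ(2) · d(758/2) = 1 · 2 = 2
  d = 379: φ(379) · d(758/379) = 378 · 2 = 756
  d = 758: φ(758) · d(758/758) = 378 · 1 = 378
Summing: (φ * d)(758) = 4 + 2 + 756 + 378 = 1140.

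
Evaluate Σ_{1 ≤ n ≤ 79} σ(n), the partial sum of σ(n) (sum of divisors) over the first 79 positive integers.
Σ_{n ≤ 79} σ(n) = 5128

Compute σ(n) for each 1 ≤ n ≤ 79: σ(1) = 1, σ(2) = 3, σ(3) = 4, σ(4) = 7, σ(5) = 6, σ(6) = 12, σ(7) = 8, σ(8) = 15, σ(9) = 13, σ(10) = 18, σ(11) = 12, σ(12) = 28, σ(13) = 14, σ(14) = 24, σ(15) = 24, σ(16) = 31, σ(17) = 18, σ(18) = 39, σ(19) = 20, σ(20) = 42, σ(21) = 32, σ(22) = 36, σ(23) = 24, σ(24) = 60, σ(25) = 31, σ(26) = 42, σ(27) = 40, σ(28) = 56, σ(29) = 30, σ(30) = 72, σ(31) = 32, σ(32) = 63, σ(33) = 48, σ(34) = 54, σ(35) = 48, σ(36) = 91, σ(37) = 38, σ(38) = 60, σ(39) = 56, σ(40) = 90, σ(41) = 42, σ(42) = 96, σ(43) = 44, σ(44) = 84, σ(45) = 78, σ(46) = 72, σ(47) = 48, σ(48) = 124, σ(49) = 57, σ(50) = 93, σ(51) = 72, σ(52) = 98, σ(53) = 54, σ(54) = 120, σ(55) = 72, σ(56) = 120, σ(57) = 80, σ(58) = 90, σ(59) = 60, σ(60) = 168, σ(61) = 62, σ(62) = 96, σ(63) = 104, σ(64) = 127, σ(65) = 84, σ(66) = 144, σ(67) = 68, σ(68) = 126, σ(69) = 96, σ(70) = 144, σ(71) = 72, σ(72) = 195, σ(73) = 74, σ(74) = 114, σ(75) = 124, σ(76) = 140, σ(77) = 96, σ(78) = 168, σ(79) = 80. Summing all 79 values: 5128. (Average order: Σ_{n ≤ x} σ(n) ~ (π²/12) x². For x = 79, (π²/12)·79² ≈ 5133.02.)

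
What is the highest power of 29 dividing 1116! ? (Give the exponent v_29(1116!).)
v_29(1116!) = 39

Legendre's formula: v_p(n!) = Σ_{k ≥ 1} ⌊n / p^k⌋. For p = 29, n = 1116, the terms are:
  ⌊1116/29^1⌋ = ⌊1116/29⌋ = 38
  ⌊1116/29^2⌋ = ⌊1116/841⌋ = 1
(the next term ⌊1116/29^3⌋ = 0, terminating the sum). Summing: v_29(1116!) = 38 + 1 = 39.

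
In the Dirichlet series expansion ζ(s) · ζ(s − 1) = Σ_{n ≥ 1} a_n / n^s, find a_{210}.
σ(210) = 576

In the product (Σ m^0/m^s)(Σ k / k^s) = Σ (Σ_{d | n} d) / n^s, the coefficient of 1/n^s is σ(n) = Σ_{d | n} d. For n = 210, divisors are [1, 2, 3, 5, 6, 7, 10, 14, 15, 21, 30, 35, 42, 70, 105, 210]; summing: σ(210) = 576.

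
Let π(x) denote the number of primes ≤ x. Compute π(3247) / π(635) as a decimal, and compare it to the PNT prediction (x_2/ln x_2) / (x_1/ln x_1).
π(3247)/π(635) = 457/115 ≈ 3.9739;  PNT prediction ≈ 4.0814.

π(635) = 115 and π(3247) = 457, so π(3247)/π(635) ≈ 3.9739. The PNT-predicted ratio is (3247/ln(3247)) / (635/ln(635)) ≈ 4.0814. The two agree to within a few percent, as expected.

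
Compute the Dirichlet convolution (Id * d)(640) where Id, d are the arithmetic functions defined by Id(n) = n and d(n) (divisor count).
(Id * d)(640) = 3514

Divisors of 640: [1, 2, 4, 5, 8, 10, 16, 20, 32, 40, 64, 80, 128, 160, 320, 640]. For each d | 640:
  d = 1: Id(1) · d(640/1) = 1 · 16 = 16
  d = 2: Id(2) · d(640/2) = 2 · 14 = 28
  d = 4: Id(4) · d(640/4) = 4 · 12 = 48
  d = 5: Id(5) · d(640/5) = 5 · 8 = 40
  d = 8: Id(8) · d(640/8) = 8 · 10 = 80
  d = 10: Id(10) · d(640/10) = 10 · 7 = 70
  d = 16: Id(16) · d(640/16) = 16 · 8 = 128
  d = 20: Id(20) · d(640/20) = 20 · 6 = 120
  d = 32: Id(32) · d(640/32) = 32 · 6 = 192
  d = 40: Id(40) · d(640/40) = 40 · 5 = 200
  d = 64: Id(64) · d(640/64) = 64 · 4 = 256
  d = 80: Id(80) · d(640/80) = 80 · 4 = 320
  d = 128: Id(128) · d(640/128) = 128 · 2 = 256
  d = 160: Id(160) · d(640/160) = 160 · 3 = 480
  d = 320: Id(320) · d(640/320) = 320 · 2 = 640
  d = 640: Id(640) · d(640/640) = 640 · 1 = 640
Summing: (Id * d)(640) = 16 + 28 + 48 + 40 + 80 + 70 + 128 + 120 + 192 + 200 + 256 + 320 + 256 + 480 + 640 + 640 = 3514.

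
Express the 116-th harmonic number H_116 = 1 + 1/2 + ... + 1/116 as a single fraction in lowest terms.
H_116 = 92723052988307480317436790993517488799788772043569/17379782769567790172972927968296006432665936992320

Direct summation: H_116 = 1 + 1/2 + ... + 1/116. The least common denominator is lcm(1, ..., 116) = 955888052326228459513511038256280353796626534577600; over this denominator the numerator is 955888052326228459513511038256280353796626534577600 + 477944026163114229756755519128140176898313267288800 + 318629350775409486504503679418760117932208844859200 + 238972013081557114878377759564070088449156633644400 + 191177610465245691902702207651256070759325306915520 + 159314675387704743252251839709380058966104422429600 + 136555436046604065644787291179468621970946647796800 + 119486006540778557439188879782035044224578316822200 + 106209783591803162168167893139586705977402948286400 + 95588805232622845951351103825628035379662653457760 + 86898913847838950864864639841480032163329684961600 + 79657337693852371626125919854690029483052211214800 + 73529850178940650731808541404329257984355887275200 + 68277718023302032822393645589734310985473323898400 + 63725870155081897300900735883752023586441768971840 + 59743003270389278719594439891017522112289158411100 + 56228708960366379971383002250369432576272149092800 + 53104891795901581084083946569793352988701474143200 + 50309897490854129448079528329277913357717186030400 + 47794402616311422975675551912814017689831326728880 + 45518478682201355214929097059822873990315549265600 + 43449456923919475432432319920740016081664842480800 + 41560350101140367804935262532881754512896805851200 + 39828668846926185813062959927345014741526105607400 + 38235522093049138380540441530251214151865061383104 + 36764925089470325365904270702164628992177943637600 + 35403261197267720722722631046528901992467649428800 + 34138859011651016411196822794867155492736661949200 + 32961656976766498603914173732975184613676777054400 + 31862935077540948650450367941876011793220884485920 + 30835098462136401919790678653428398509568597889600 + 29871501635194639359797219945508761056144579205550 + 28966304615946316954954879947160010721109894987200 + 28114354480183189985691501125184716288136074546400 + 27311087209320813128957458235893724394189329559360 + 26552445897950790542041973284896676494350737071600 + 25834812225033201608473271304223793345854771204800 + 25154948745427064724039764164638956678858593015200 + 24509950059646883577269513801443085994785295758400 + 23897201308155711487837775956407008844915663364440 + 23314342739664108768622220445275130580405525233600 + 22759239341100677607464548529911436995157774632800 + 22229954705261126965430489261773961716200617083200 + 21724728461959737716216159960370008040832421240400 + 21241956718360632433633578627917341195480589657280 + 20780175050570183902467631266440877256448402925600 + 20338043666515499138585341239495326676523968820800 + 19914334423463092906531479963672507370763052803700 + 19507919435229152234969613025638374567278092542400 + 19117761046524569190270220765125607075932530691552 + 18742902986788793323794334083456477525424049697600 + 18382462544735162682952135351082314496088971818800 + 18035623628796763387047378080307176486728802539200 + 17701630598633860361361315523264450996233824714400 + 17379782769567790172972927968296006432665936992320 + 17069429505825508205598411397433577746368330974600 + 16769965830284709816026509443092637785905728676800 + 16480828488383249301957086866487592306838388527200 + 16201492412308956940906966750106446674519093806400 + 15931467538770474325225183970938005896610442242960 + 15670295939774237041205098987807874652403713681600 + 15417549231068200959895339326714199254784298944800 + 15172826227400451738309699019940957996771849755200 + 14935750817597319679898609972754380528072289602775 + 14705970035788130146361708280865851596871177455040 + 14483152307973158477477439973580005360554947493600 + 14266985855615350141992702063526572444725769172800 + 14057177240091594992845750562592358144068037273200 + 13853450033713455934978420844293918170965601950400 + 13655543604660406564478729117946862197094664779680 + 13463212004594767035401563919102540194318683585600 + 13276222948975395271020986642448338247175368535800 + 13094356881181211774157685455565484298583925131200 + 12917406112516600804236635652111896672927385602400 + 12745174031016379460180147176750404717288353794368 + 12577474372713532362019882082319478339429296507600 + 12414130549691278694980662834497147451904240708800 + 12254975029823441788634756900721542997392647879200 + 12099848763623145057133051117168105744261095374400 + 11948600654077855743918887978203504422457831682220 + 11801087065755906907574210348842967330822549809600 + 11657171369832054384311110222637565290202762616800 + 11516723522002752524259169135617835587911163067200 + 11379619670550338803732274264955718497578887316400 + 11245741792073275994276600450073886515254429818560 + 11114977352630563482715244630886980858100308541600 + 10987218992255499534638057910991728204558925684800 + 10862364230979868858108079980185004020416210620200 + 10740315194676724264196753238834610716816028478400 + 10620978359180316216816789313958670597740294828640 + 10504264311277235818829791629189893997765126753600 + 10390087525285091951233815633220438628224201462800 + 10278366154045467306596892884476132836522865963200 + 10169021833257749569292670619747663338261984410400 + 10061979498170825889615905665855582671543437206080 + 9957167211731546453265739981836253685381526401850 + 9854516003363179994984649878930725296872438500800 + 9753959717614576117484806512819187283639046271200 + 9655434871982105651651626649053336907036631662400 + 9558880523262284595135110382562803537966265345776 + 9464238141843846133797138992636439146501252817600 + 9371451493394396661897167041728238762712024848800 + 9280466527439111257412728526760003434918704219200 + 9191231272367581341476067675541157248044485909400 + 9103695736440271042985819411964574798063109853120 + 9017811814398381693523689040153588243364401269600 + 8933533199310546350593561105198881811183425556800 + 8850815299316930180680657761632225498116912357200 + 8769615158956224399206523286754865631161711326400 + 8689891384783895086486463984148003216332968496160 + 8611604075011067202824423768074597781951590401600 + 8534714752912754102799205698716788873184165487300 + 8459186303771933270031071135011330564571916235200 + 8384982915142354908013254721546318892952864338400 + 8312070020228073560987052506576350902579361170240 + 8240414244191624650978543433243796153419194263600 = 5099767914356911417459023504643461883988382462396295, so H_116 = 5099767914356911417459023504643461883988382462396295/955888052326228459513511038256280353796626534577600; reducing by gcd(5099767914356911417459023504643461883988382462396295, 955888052326228459513511038256280353796626534577600) = 55 gives 92723052988307480317436790993517488799788772043569/17379782769567790172972927968296006432665936992320 ≈ 5.33511. (The PNT-adjacent estimate ln(116) + γ ≈ 5.33081 matches within O(1/n).)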